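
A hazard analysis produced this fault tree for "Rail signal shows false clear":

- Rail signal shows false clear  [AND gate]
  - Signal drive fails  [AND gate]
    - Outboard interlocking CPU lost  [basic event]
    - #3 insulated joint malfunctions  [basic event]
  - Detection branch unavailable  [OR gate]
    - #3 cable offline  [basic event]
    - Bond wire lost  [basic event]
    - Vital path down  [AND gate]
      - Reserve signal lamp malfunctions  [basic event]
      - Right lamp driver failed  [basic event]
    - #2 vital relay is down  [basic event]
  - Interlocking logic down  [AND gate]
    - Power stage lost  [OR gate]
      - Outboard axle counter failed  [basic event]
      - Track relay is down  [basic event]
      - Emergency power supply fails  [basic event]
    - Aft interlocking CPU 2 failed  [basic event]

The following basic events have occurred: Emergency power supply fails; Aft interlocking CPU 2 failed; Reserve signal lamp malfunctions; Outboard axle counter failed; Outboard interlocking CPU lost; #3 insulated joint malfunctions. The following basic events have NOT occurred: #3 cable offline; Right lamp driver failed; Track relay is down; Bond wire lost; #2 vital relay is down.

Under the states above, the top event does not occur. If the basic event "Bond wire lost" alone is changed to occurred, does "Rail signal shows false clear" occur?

Yes

Counterfactual: set "Bond wire lost" to occurred.
Signal drive fails [AND]: Outboard interlocking CPU lost=occurs, #3 insulated joint malfunctions=occurs → all inputs occur → occurs.
Vital path down [AND]: Reserve signal lamp malfunctions=occurs, Right lamp driver failed=not → not all inputs occur → does not occur.
Detection branch unavailable [OR]: #3 cable offline=not, Bond wire lost=occurs, Vital path down=not, #2 vital relay is down=not → at least one input occurs → occurs.
Power stage lost [OR]: Outboard axle counter failed=occurs, Track relay is down=not, Emergency power supply fails=occurs → at least one input occurs → occurs.
Interlocking logic down [AND]: Power stage lost=occurs, Aft interlocking CPU 2 failed=occurs → all inputs occur → occurs.
Rail signal shows false clear [AND]: Signal drive fails=occurs, Detection branch unavailable=occurs, Interlocking logic down=occurs → all inputs occur → occurs.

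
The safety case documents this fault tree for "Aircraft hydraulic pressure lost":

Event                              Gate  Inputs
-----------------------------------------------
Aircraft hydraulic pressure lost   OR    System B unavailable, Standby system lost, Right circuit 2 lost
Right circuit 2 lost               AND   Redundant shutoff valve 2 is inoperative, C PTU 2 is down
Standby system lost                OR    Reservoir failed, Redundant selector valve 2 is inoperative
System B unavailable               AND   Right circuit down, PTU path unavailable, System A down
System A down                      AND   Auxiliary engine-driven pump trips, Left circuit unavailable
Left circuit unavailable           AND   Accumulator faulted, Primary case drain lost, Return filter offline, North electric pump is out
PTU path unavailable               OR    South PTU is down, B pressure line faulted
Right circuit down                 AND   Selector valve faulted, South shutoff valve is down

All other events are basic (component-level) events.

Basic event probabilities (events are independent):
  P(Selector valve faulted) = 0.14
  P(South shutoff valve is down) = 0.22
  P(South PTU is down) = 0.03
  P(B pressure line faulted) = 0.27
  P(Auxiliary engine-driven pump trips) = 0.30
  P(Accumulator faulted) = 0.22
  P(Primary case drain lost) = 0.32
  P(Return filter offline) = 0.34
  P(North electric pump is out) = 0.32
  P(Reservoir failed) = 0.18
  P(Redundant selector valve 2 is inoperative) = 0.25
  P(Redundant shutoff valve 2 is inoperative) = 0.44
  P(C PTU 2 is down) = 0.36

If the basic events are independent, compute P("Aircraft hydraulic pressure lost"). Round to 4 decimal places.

P(Right circuit down) [AND] = 0.14 × 0.22 = 0.030800
P(PTU path unavailable) [OR] = 1 − (1−0.03) × (1−0.27) = 0.291900
P(Left circuit unavailable) [AND] = 0.22 × 0.32 × 0.34 × 0.32 = 0.007660
P(System A down) [AND] = 0.30 × 0.007660 = 0.002298
P(System B unavailable) [AND] = 0.030800 × 0.291900 × 0.002298 = 0.000021
P(Standby system lost) [OR] = 1 − (1−0.18) × (1−0.25) = 0.385000
P(Right circuit 2 lost) [AND] = 0.44 × 0.36 = 0.158400
P(Aircraft hydraulic pressure lost) [OR] = 1 − (1−0.000021) × (1−0.385000) × (1−0.158400) = 0.482427
Rounded to 4 decimal places: P(Aircraft hydraulic pressure lost) ≈ 0.4824.

0.4824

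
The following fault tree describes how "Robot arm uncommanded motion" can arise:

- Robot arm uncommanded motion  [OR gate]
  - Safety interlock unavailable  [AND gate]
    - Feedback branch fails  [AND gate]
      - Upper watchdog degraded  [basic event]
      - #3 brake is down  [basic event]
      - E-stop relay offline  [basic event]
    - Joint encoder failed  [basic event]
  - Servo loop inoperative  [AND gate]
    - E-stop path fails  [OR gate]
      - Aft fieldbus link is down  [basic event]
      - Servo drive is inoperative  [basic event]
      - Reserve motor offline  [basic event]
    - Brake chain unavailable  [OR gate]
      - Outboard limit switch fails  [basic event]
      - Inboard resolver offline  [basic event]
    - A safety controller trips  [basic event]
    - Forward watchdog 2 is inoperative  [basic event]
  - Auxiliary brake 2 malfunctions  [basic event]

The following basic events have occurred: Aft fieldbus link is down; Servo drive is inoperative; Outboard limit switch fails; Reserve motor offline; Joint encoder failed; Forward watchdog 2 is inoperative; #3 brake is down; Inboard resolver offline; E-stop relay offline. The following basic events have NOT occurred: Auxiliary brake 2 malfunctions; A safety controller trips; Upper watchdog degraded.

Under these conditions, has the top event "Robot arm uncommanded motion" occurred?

Feedback branch fails [AND]: Upper watchdog degraded=not, #3 brake is down=occurs, E-stop relay offline=occurs → not all inputs occur → does not occur.
Safety interlock unavailable [AND]: Feedback branch fails=not, Joint encoder failed=occurs → not all inputs occur → does not occur.
E-stop path fails [OR]: Aft fieldbus link is down=occurs, Servo drive is inoperative=occurs, Reserve motor offline=occurs → at least one input occurs → occurs.
Brake chain unavailable [OR]: Outboard limit switch fails=occurs, Inboard resolver offline=occurs → at least one input occurs → occurs.
Servo loop inoperative [AND]: E-stop path fails=occurs, Brake chain unavailable=occurs, A safety controller trips=not, Forward watchdog 2 is inoperative=occurs → not all inputs occur → does not occur.
Robot arm uncommanded motion [OR]: Safety interlock unavailable=not, Servo loop inoperative=not, Auxiliary brake 2 malfunctions=not → no input occurs → does not occur.

No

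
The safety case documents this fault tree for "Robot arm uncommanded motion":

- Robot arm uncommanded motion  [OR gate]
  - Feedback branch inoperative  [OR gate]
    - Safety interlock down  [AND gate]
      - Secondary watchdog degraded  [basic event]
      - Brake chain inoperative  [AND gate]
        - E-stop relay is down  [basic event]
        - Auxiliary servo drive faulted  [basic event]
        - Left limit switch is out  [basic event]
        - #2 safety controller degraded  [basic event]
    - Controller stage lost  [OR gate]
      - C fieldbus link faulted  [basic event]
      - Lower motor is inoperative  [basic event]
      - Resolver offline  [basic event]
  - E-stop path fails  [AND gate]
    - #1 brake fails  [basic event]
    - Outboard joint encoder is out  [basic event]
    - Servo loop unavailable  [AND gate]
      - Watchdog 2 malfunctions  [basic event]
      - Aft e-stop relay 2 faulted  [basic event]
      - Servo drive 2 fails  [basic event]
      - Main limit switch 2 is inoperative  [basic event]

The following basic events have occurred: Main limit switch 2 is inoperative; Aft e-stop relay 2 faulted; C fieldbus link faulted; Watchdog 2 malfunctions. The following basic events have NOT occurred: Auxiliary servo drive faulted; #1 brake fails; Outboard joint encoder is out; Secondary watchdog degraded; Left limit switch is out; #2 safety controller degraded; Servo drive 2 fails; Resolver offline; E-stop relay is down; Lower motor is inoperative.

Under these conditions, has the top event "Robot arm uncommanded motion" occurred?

Brake chain inoperative [AND]: E-stop relay is down=not, Auxiliary servo drive faulted=not, Left limit switch is out=not, #2 safety controller degraded=not → not all inputs occur → does not occur.
Safety interlock down [AND]: Secondary watchdog degraded=not, Brake chain inoperative=not → not all inputs occur → does not occur.
Controller stage lost [OR]: C fieldbus link faulted=occurs, Lower motor is inoperative=not, Resolver offline=not → at least one input occurs → occurs.
Feedback branch inoperative [OR]: Safety interlock down=not, Controller stage lost=occurs → at least one input occurs → occurs.
Servo loop unavailable [AND]: Watchdog 2 malfunctions=occurs, Aft e-stop relay 2 faulted=occurs, Servo drive 2 fails=not, Main limit switch 2 is inoperative=occurs → not all inputs occur → does not occur.
E-stop path fails [AND]: #1 brake fails=not, Outboard joint encoder is out=not, Servo loop unavailable=not → not all inputs occur → does not occur.
Robot arm uncommanded motion [OR]: Feedback branch inoperative=occurs, E-stop path fails=not → at least one input occurs → occurs.

Yes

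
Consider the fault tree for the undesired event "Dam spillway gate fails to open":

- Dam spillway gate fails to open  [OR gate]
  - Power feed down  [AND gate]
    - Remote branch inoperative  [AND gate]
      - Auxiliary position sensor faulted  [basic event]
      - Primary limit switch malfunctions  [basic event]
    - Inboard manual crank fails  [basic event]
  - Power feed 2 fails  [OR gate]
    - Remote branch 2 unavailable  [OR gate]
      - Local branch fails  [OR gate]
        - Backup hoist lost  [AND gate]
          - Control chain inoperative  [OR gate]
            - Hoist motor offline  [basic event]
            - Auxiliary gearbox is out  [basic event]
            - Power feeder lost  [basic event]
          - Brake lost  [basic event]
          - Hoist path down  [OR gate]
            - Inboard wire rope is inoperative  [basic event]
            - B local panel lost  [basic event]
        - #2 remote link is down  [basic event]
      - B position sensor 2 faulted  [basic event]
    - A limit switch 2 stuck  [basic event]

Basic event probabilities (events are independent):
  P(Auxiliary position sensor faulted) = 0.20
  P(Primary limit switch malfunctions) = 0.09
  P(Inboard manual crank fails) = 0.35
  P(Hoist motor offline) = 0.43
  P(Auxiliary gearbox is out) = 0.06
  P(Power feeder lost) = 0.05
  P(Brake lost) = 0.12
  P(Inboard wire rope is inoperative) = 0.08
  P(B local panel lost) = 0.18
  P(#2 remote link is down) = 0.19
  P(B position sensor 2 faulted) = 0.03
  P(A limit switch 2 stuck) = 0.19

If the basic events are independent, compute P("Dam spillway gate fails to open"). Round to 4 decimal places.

P(Remote branch inoperative) [AND] = 0.20 × 0.09 = 0.018000
P(Power feed down) [AND] = 0.018000 × 0.35 = 0.006300
P(Control chain inoperative) [OR] = 1 − (1−0.43) × (1−0.06) × (1−0.05) = 0.490990
P(Hoist path down) [OR] = 1 − (1−0.08) × (1−0.18) = 0.245600
P(Backup hoist lost) [AND] = 0.490990 × 0.12 × 0.245600 = 0.014470
P(Local branch fails) [OR] = 1 − (1−0.014470) × (1−0.19) = 0.201721
P(Remote branch 2 unavailable) [OR] = 1 − (1−0.201721) × (1−0.03) = 0.225669
P(Power feed 2 fails) [OR] = 1 − (1−0.225669) × (1−0.19) = 0.372792
P(Dam spillway gate fails to open) [OR] = 1 − (1−0.006300) × (1−0.372792) = 0.376743
Rounded to 4 decimal places: P(Dam spillway gate fails to open) ≈ 0.3767.

0.3767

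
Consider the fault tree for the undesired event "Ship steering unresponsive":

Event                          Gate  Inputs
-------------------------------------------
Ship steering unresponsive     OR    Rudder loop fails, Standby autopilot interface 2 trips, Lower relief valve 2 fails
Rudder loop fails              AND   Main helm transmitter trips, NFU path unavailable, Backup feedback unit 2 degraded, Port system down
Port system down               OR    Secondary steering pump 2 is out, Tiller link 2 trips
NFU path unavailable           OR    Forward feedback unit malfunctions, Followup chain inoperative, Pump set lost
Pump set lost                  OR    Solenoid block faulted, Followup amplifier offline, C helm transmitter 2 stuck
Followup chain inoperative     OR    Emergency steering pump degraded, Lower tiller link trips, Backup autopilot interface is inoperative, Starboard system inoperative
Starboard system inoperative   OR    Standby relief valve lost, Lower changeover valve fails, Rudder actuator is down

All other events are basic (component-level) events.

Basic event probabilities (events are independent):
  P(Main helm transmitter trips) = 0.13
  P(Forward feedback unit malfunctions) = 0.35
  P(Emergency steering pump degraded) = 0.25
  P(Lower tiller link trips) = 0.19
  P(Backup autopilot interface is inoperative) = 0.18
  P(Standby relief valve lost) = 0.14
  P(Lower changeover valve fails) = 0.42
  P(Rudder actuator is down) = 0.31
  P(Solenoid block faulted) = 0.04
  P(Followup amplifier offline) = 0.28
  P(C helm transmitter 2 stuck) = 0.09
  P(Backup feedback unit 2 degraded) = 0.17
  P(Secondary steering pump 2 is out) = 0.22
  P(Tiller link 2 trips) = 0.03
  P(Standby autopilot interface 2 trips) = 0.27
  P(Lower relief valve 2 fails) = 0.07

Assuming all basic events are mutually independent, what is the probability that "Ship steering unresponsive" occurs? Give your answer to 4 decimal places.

0.3245

P(Starboard system inoperative) [OR] = 1 − (1−0.14) × (1−0.42) × (1−0.31) = 0.655828
P(Followup chain inoperative) [OR] = 1 − (1−0.25) × (1−0.19) × (1−0.18) × (1−0.655828) = 0.828551
P(Pump set lost) [OR] = 1 − (1−0.04) × (1−0.28) × (1−0.09) = 0.371008
P(NFU path unavailable) [OR] = 1 − (1−0.35) × (1−0.828551) × (1−0.371008) = 0.929904
P(Port system down) [OR] = 1 − (1−0.22) × (1−0.03) = 0.243400
P(Rudder loop fails) [AND] = 0.13 × 0.929904 × 0.17 × 0.243400 = 0.005002
P(Ship steering unresponsive) [OR] = 1 − (1−0.005002) × (1−0.27) × (1−0.07) = 0.324496
Rounded to 4 decimal places: P(Ship steering unresponsive) ≈ 0.3245.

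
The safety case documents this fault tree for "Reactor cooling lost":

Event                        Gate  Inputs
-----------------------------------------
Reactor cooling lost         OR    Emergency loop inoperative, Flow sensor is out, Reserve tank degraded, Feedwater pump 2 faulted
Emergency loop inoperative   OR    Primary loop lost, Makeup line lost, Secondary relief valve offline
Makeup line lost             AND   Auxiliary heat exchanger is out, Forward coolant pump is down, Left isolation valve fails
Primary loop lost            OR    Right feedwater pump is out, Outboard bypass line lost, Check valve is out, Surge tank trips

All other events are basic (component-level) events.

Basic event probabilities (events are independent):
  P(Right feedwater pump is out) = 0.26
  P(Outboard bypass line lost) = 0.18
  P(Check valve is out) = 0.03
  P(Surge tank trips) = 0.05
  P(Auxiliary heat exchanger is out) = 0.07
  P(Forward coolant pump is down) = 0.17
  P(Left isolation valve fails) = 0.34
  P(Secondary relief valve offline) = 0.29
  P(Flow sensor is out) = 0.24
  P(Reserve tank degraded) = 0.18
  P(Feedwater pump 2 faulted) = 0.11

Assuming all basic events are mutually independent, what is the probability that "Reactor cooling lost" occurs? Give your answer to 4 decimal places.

P(Primary loop lost) [OR] = 1 − (1−0.26) × (1−0.18) × (1−0.03) × (1−0.05) = 0.440834
P(Makeup line lost) [AND] = 0.07 × 0.17 × 0.34 = 0.004046
P(Emergency loop inoperative) [OR] = 1 − (1−0.440834) × (1−0.004046) × (1−0.29) = 0.604598
P(Reactor cooling lost) [OR] = 1 − (1−0.604598) × (1−0.24) × (1−0.18) × (1−0.11) = 0.780691
Rounded to 4 decimal places: P(Reactor cooling lost) ≈ 0.7807.

0.7807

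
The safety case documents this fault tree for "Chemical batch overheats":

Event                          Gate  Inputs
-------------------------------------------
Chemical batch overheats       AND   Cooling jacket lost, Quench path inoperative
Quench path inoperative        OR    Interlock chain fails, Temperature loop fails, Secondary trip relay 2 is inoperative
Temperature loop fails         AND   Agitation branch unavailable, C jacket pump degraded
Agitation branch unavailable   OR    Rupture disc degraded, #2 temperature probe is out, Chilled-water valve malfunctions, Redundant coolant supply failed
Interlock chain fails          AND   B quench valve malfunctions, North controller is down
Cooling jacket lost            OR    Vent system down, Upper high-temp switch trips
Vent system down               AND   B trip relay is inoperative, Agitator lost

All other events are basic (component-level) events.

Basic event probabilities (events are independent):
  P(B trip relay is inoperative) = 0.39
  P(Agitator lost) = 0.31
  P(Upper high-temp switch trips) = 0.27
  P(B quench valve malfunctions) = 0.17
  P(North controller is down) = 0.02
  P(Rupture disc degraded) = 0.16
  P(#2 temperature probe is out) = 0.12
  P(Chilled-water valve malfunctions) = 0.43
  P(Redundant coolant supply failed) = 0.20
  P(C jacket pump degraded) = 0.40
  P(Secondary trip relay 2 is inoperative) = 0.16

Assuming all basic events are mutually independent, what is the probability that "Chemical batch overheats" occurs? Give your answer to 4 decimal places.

P(Vent system down) [AND] = 0.39 × 0.31 = 0.120900
P(Cooling jacket lost) [OR] = 1 − (1−0.120900) × (1−0.27) = 0.358257
P(Interlock chain fails) [AND] = 0.17 × 0.02 = 0.003400
P(Agitation branch unavailable) [OR] = 1 − (1−0.16) × (1−0.12) × (1−0.43) × (1−0.20) = 0.662925
P(Temperature loop fails) [AND] = 0.662925 × 0.40 = 0.265170
P(Quench path inoperative) [OR] = 1 − (1−0.003400) × (1−0.265170) × (1−0.16) = 0.384841
P(Chemical batch overheats) [AND] = 0.358257 × 0.384841 = 0.137872
Rounded to 4 decimal places: P(Chemical batch overheats) ≈ 0.1379.

0.1379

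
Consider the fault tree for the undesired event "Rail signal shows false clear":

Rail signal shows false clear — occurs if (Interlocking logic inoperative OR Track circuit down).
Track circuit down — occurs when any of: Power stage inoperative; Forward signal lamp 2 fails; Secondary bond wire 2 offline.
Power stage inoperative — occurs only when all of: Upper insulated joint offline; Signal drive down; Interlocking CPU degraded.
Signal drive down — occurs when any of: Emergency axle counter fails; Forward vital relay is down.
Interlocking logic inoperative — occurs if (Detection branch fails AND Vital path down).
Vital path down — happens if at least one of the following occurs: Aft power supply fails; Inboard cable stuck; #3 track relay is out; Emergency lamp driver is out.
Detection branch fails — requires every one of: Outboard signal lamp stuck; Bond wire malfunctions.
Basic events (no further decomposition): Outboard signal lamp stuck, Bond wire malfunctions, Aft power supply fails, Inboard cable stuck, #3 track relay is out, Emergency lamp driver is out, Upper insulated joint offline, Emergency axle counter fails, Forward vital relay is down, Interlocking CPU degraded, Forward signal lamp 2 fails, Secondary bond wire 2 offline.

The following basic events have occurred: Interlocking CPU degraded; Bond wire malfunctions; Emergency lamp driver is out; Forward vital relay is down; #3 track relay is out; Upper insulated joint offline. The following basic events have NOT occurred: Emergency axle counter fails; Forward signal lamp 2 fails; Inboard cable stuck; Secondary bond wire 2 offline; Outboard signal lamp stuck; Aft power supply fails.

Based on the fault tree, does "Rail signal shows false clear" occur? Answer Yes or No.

Detection branch fails [AND]: Outboard signal lamp stuck=not, Bond wire malfunctions=occurs → not all inputs occur → does not occur.
Vital path down [OR]: Aft power supply fails=not, Inboard cable stuck=not, #3 track relay is out=occurs, Emergency lamp driver is out=occurs → at least one input occurs → occurs.
Interlocking logic inoperative [AND]: Detection branch fails=not, Vital path down=occurs → not all inputs occur → does not occur.
Signal drive down [OR]: Emergency axle counter fails=not, Forward vital relay is down=occurs → at least one input occurs → occurs.
Power stage inoperative [AND]: Upper insulated joint offline=occurs, Signal drive down=occurs, Interlocking CPU degraded=occurs → all inputs occur → occurs.
Track circuit down [OR]: Power stage inoperative=occurs, Forward signal lamp 2 fails=not, Secondary bond wire 2 offline=not → at least one input occurs → occurs.
Rail signal shows false clear [OR]: Interlocking logic inoperative=not, Track circuit down=occurs → at least one input occurs → occurs.

Yes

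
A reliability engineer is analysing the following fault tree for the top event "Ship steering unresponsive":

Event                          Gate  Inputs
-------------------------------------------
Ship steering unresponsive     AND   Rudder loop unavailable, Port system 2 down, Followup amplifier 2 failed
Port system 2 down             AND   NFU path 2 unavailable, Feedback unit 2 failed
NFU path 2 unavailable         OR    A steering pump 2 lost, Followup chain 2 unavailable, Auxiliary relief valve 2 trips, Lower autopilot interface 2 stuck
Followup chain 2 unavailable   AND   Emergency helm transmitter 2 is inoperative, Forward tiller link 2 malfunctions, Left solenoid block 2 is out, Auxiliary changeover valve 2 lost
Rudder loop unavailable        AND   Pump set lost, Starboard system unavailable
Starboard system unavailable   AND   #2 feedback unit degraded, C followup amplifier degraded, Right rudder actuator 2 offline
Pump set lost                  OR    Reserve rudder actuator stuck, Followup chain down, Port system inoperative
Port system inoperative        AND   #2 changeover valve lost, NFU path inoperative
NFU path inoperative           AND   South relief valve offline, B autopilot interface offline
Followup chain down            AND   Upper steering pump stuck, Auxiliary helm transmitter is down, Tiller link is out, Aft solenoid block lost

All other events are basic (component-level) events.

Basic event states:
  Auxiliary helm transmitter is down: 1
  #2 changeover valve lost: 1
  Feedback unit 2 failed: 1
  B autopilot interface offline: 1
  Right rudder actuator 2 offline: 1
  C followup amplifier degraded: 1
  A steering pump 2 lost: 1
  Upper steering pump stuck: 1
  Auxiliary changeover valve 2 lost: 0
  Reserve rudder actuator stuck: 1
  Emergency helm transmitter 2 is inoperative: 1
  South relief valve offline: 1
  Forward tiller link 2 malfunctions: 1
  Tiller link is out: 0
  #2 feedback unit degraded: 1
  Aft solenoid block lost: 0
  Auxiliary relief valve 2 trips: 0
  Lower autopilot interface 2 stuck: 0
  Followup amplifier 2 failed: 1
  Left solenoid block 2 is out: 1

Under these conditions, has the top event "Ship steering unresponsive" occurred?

Yes

Followup chain down [AND]: Upper steering pump stuck=occurs, Auxiliary helm transmitter is down=occurs, Tiller link is out=not, Aft solenoid block lost=not → not all inputs occur → does not occur.
NFU path inoperative [AND]: South relief valve offline=occurs, B autopilot interface offline=occurs → all inputs occur → occurs.
Port system inoperative [AND]: #2 changeover valve lost=occurs, NFU path inoperative=occurs → all inputs occur → occurs.
Pump set lost [OR]: Reserve rudder actuator stuck=occurs, Followup chain down=not, Port system inoperative=occurs → at least one input occurs → occurs.
Starboard system unavailable [AND]: #2 feedback unit degraded=occurs, C followup amplifier degraded=occurs, Right rudder actuator 2 offline=occurs → all inputs occur → occurs.
Rudder loop unavailable [AND]: Pump set lost=occurs, Starboard system unavailable=occurs → all inputs occur → occurs.
Followup chain 2 unavailable [AND]: Emergency helm transmitter 2 is inoperative=occurs, Forward tiller link 2 malfunctions=occurs, Left solenoid block 2 is out=occurs, Auxiliary changeover valve 2 lost=not → not all inputs occur → does not occur.
NFU path 2 unavailable [OR]: A steering pump 2 lost=occurs, Followup chain 2 unavailable=not, Auxiliary relief valve 2 trips=not, Lower autopilot interface 2 stuck=not → at least one input occurs → occurs.
Port system 2 down [AND]: NFU path 2 unavailable=occurs, Feedback unit 2 failed=occurs → all inputs occur → occurs.
Ship steering unresponsive [AND]: Rudder loop unavailable=occurs, Port system 2 down=occurs, Followup amplifier 2 failed=occurs → all inputs occur → occurs.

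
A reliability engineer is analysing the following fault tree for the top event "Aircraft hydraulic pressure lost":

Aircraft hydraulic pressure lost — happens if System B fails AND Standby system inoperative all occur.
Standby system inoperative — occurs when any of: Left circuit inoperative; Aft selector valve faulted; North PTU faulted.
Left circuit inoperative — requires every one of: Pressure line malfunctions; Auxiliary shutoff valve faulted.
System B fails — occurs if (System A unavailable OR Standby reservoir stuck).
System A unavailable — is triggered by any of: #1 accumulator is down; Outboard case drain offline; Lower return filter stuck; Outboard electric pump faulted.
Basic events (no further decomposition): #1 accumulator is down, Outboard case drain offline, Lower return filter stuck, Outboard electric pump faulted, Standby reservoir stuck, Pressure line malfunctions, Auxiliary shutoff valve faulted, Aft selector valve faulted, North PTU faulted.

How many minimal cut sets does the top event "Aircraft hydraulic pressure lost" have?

15

System A unavailable [OR]: union of children's cut sets → 4 cut set(s).
System B fails [OR]: union of children's cut sets → 5 cut set(s).
Left circuit inoperative [AND]: one cut set from each child combined → 1 × 1 = 1 cut set(s).
Standby system inoperative [OR]: union of children's cut sets → 3 cut set(s).
Aircraft hydraulic pressure lost [AND]: one cut set from each child combined → 5 × 3 = 15 cut set(s).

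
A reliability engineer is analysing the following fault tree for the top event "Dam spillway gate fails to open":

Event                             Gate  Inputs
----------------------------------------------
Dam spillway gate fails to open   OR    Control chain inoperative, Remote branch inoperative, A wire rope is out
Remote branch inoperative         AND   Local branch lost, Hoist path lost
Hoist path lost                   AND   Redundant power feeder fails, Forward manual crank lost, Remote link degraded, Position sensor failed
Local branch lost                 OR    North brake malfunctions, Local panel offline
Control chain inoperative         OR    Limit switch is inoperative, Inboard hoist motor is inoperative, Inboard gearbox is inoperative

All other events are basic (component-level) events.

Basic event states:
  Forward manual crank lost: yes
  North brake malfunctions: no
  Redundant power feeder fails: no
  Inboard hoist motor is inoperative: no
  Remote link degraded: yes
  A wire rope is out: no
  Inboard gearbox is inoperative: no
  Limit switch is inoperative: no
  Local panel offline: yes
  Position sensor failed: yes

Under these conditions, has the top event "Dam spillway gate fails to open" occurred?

No

Control chain inoperative [OR]: Limit switch is inoperative=not, Inboard hoist motor is inoperative=not, Inboard gearbox is inoperative=not → no input occurs → does not occur.
Local branch lost [OR]: North brake malfunctions=not, Local panel offline=occurs → at least one input occurs → occurs.
Hoist path lost [AND]: Redundant power feeder fails=not, Forward manual crank lost=occurs, Remote link degraded=occurs, Position sensor failed=occurs → not all inputs occur → does not occur.
Remote branch inoperative [AND]: Local branch lost=occurs, Hoist path lost=not → not all inputs occur → does not occur.
Dam spillway gate fails to open [OR]: Control chain inoperative=not, Remote branch inoperative=not, A wire rope is out=not → no input occurs → does not occur.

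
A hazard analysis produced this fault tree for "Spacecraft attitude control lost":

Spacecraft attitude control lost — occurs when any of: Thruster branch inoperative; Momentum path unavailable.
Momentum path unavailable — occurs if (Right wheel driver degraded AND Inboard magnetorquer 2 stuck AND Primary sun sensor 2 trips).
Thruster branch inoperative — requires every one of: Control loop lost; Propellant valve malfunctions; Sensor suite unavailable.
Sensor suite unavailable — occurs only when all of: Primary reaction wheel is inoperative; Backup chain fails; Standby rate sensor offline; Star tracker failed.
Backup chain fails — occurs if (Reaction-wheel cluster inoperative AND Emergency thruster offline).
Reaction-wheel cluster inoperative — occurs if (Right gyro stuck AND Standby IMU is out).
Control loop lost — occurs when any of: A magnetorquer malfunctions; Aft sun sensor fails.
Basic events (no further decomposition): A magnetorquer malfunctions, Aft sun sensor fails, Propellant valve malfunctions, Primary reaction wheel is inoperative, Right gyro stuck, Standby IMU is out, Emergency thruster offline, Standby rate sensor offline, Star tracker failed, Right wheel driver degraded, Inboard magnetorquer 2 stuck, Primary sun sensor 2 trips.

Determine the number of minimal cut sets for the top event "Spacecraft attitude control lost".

3

Control loop lost [OR]: union of children's cut sets → 2 cut set(s).
Reaction-wheel cluster inoperative [AND]: one cut set from each child combined → 1 × 1 = 1 cut set(s).
Backup chain fails [AND]: one cut set from each child combined → 1 × 1 = 1 cut set(s).
Sensor suite unavailable [AND]: one cut set from each child combined → 1 × 1 × 1 × 1 = 1 cut set(s).
Thruster branch inoperative [AND]: one cut set from each child combined → 2 × 1 × 1 = 2 cut set(s).
Momentum path unavailable [AND]: one cut set from each child combined → 1 × 1 × 1 = 1 cut set(s).
Spacecraft attitude control lost [OR]: union of children's cut sets → 3 cut set(s).
Minimal cut sets: {A magnetorquer malfunctions, Emergency thruster offline, Primary reaction wheel is inoperative, Propellant valve malfunctions, Right gyro stuck, Standby IMU is out, Standby rate sensor offline, Star tracker failed}; {Aft sun sensor fails, Emergency thruster offline, Primary reaction wheel is inoperative, Propellant valve malfunctions, Right gyro stuck, Standby IMU is out, Standby rate sensor offline, Star tracker failed}; {Inboard magnetorquer 2 stuck, Primary sun sensor 2 trips, Right wheel driver degraded}.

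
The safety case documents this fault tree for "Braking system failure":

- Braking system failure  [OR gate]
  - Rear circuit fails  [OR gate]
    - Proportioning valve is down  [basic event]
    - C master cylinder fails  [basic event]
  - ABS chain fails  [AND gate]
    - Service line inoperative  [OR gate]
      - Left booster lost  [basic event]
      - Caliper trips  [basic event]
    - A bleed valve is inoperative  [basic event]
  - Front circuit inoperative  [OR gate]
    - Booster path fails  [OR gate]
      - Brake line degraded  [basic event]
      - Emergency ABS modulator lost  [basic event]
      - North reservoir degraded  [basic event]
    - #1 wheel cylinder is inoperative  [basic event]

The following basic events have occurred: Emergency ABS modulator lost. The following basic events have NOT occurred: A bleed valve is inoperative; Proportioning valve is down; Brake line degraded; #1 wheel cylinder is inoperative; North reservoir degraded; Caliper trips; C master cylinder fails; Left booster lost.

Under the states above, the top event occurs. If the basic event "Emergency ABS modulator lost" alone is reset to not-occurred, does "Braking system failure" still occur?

No

Counterfactual: set "Emergency ABS modulator lost" to not occurred.
Rear circuit fails [OR]: Proportioning valve is down=not, C master cylinder fails=not → no input occurs → does not occur.
Service line inoperative [OR]: Left booster lost=not, Caliper trips=not → no input occurs → does not occur.
ABS chain fails [AND]: Service line inoperative=not, A bleed valve is inoperative=not → not all inputs occur → does not occur.
Booster path fails [OR]: Brake line degraded=not, Emergency ABS modulator lost=not, North reservoir degraded=not → no input occurs → does not occur.
Front circuit inoperative [OR]: Booster path fails=not, #1 wheel cylinder is inoperative=not → no input occurs → does not occur.
Braking system failure [OR]: Rear circuit fails=not, ABS chain fails=not, Front circuit inoperative=not → no input occurs → does not occur.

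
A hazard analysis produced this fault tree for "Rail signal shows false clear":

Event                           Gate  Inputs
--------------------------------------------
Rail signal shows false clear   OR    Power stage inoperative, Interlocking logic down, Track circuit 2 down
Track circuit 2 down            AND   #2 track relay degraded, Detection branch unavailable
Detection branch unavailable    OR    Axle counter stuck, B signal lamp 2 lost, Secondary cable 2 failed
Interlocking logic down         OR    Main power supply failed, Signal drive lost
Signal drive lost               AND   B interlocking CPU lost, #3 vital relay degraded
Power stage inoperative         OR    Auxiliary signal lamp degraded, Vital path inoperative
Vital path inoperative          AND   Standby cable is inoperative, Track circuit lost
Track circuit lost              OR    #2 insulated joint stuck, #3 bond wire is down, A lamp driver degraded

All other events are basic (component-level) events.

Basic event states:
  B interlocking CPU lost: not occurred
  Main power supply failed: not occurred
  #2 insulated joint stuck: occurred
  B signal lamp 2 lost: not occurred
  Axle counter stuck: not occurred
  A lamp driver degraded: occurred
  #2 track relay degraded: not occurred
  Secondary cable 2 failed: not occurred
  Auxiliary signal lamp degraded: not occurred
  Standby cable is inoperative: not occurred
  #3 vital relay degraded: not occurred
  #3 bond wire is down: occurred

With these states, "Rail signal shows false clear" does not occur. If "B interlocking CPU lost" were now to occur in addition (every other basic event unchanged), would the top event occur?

Counterfactual: set "B interlocking CPU lost" to occurred.
Track circuit lost [OR]: #2 insulated joint stuck=occurs, #3 bond wire is down=occurs, A lamp driver degraded=occurs → at least one input occurs → occurs.
Vital path inoperative [AND]: Standby cable is inoperative=not, Track circuit lost=occurs → not all inputs occur → does not occur.
Power stage inoperative [OR]: Auxiliary signal lamp degraded=not, Vital path inoperative=not → no input occurs → does not occur.
Signal drive lost [AND]: B interlocking CPU lost=occurs, #3 vital relay degraded=not → not all inputs occur → does not occur.
Interlocking logic down [OR]: Main power supply failed=not, Signal drive lost=not → no input occurs → does not occur.
Detection branch unavailable [OR]: Axle counter stuck=not, B signal lamp 2 lost=not, Secondary cable 2 failed=not → no input occurs → does not occur.
Track circuit 2 down [AND]: #2 track relay degraded=not, Detection branch unavailable=not → not all inputs occur → does not occur.
Rail signal shows false clear [OR]: Power stage inoperative=not, Interlocking logic down=not, Track circuit 2 down=not → no input occurs → does not occur.

No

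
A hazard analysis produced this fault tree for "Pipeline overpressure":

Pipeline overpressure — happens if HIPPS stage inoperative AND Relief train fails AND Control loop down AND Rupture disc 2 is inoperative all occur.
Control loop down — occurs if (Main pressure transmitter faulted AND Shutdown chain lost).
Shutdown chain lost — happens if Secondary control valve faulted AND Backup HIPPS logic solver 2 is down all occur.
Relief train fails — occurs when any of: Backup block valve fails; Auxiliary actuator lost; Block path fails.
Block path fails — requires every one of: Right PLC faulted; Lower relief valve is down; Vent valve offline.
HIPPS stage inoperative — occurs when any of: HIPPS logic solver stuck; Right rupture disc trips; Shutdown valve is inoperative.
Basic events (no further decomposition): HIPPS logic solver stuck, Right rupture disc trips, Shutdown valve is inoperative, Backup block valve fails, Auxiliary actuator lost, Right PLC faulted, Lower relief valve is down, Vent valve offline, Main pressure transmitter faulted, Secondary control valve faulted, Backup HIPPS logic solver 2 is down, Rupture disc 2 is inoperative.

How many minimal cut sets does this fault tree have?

HIPPS stage inoperative [OR]: union of children's cut sets → 3 cut set(s).
Block path fails [AND]: one cut set from each child combined → 1 × 1 × 1 = 1 cut set(s).
Relief train fails [OR]: union of children's cut sets → 3 cut set(s).
Shutdown chain lost [AND]: one cut set from each child combined → 1 × 1 = 1 cut set(s).
Control loop down [AND]: one cut set from each child combined → 1 × 1 = 1 cut set(s).
Pipeline overpressure [AND]: one cut set from each child combined → 3 × 3 × 1 × 1 = 9 cut set(s).
Minimal cut sets: {Backup HIPPS logic solver 2 is down, Backup block valve fails, HIPPS logic solver stuck, Main pressure transmitter faulted, Rupture disc 2 is inoperative, Secondary control valve faulted}; {Auxiliary actuator lost, Backup HIPPS logic solver 2 is down, HIPPS logic solver stuck, Main pressure transmitter faulted, Rupture disc 2 is inoperative, Secondary control valve faulted}; {Backup HIPPS logic solver 2 is down, HIPPS logic solver stuck, Lower relief valve is down, Main pressure transmitter faulted, Right PLC faulted, Rupture disc 2 is inoperative, Secondary control valve faulted, Vent valve offline}; {Backup HIPPS logic solver 2 is down, Backup block valve fails, Main pressure transmitter faulted, Right rupture disc trips, Rupture disc 2 is inoperative, Secondary control valve faulted}; {Auxiliary actuator lost, Backup HIPPS logic solver 2 is down, Main pressure transmitter faulted, Right rupture disc trips, Rupture disc 2 is inoperative, Secondary control valve faulted}; {Backup HIPPS logic solver 2 is down, Lower relief valve is down, Main pressure transmitter faulted, Right PLC faulted, Right rupture disc trips, Rupture disc 2 is inoperative, Secondary control valve faulted, Vent valve offline}; {Backup HIPPS logic solver 2 is down, Backup block valve fails, Main pressure transmitter faulted, Rupture disc 2 is inoperative, Secondary control valve faulted, Shutdown valve is inoperative}; {Auxiliary actuator lost, Backup HIPPS logic solver 2 is down, Main pressure transmitter faulted, Rupture disc 2 is inoperative, Secondary control valve faulted, Shutdown valve is inoperative}; {Backup HIPPS logic solver 2 is down, Lower relief valve is down, Main pressure transmitter faulted, Right PLC faulted, Rupture disc 2 is inoperative, Secondary control valve faulted, Shutdown valve is inoperative, Vent valve offline}.

9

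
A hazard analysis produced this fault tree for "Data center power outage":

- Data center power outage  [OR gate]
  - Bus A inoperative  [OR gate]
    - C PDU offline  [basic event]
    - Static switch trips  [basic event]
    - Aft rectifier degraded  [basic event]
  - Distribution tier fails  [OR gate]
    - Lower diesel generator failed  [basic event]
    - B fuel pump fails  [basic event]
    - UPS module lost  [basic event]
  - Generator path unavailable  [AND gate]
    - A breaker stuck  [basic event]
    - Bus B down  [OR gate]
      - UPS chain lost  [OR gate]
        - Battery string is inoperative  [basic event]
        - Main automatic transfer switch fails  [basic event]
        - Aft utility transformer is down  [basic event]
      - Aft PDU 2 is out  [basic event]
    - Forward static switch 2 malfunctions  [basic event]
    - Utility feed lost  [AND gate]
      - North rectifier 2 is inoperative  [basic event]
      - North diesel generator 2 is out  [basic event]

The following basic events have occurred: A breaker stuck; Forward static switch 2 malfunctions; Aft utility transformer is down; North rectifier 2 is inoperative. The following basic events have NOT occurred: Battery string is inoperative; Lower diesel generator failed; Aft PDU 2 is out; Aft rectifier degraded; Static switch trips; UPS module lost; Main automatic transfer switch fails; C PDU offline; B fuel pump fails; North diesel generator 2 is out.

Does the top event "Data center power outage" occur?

Bus A inoperative [OR]: C PDU offline=not, Static switch trips=not, Aft rectifier degraded=not → no input occurs → does not occur.
Distribution tier fails [OR]: Lower diesel generator failed=not, B fuel pump fails=not, UPS module lost=not → no input occurs → does not occur.
UPS chain lost [OR]: Battery string is inoperative=not, Main automatic transfer switch fails=not, Aft utility transformer is down=occurs → at least one input occurs → occurs.
Bus B down [OR]: UPS chain lost=occurs, Aft PDU 2 is out=not → at least one input occurs → occurs.
Utility feed lost [AND]: North rectifier 2 is inoperative=occurs, North diesel generator 2 is out=not → not all inputs occur → does not occur.
Generator path unavailable [AND]: A breaker stuck=occurs, Bus B down=occurs, Forward static switch 2 malfunctions=occurs, Utility feed lost=not → not all inputs occur → does not occur.
Data center power outage [OR]: Bus A inoperative=not, Distribution tier fails=not, Generator path unavailable=not → no input occurs → does not occur.

No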